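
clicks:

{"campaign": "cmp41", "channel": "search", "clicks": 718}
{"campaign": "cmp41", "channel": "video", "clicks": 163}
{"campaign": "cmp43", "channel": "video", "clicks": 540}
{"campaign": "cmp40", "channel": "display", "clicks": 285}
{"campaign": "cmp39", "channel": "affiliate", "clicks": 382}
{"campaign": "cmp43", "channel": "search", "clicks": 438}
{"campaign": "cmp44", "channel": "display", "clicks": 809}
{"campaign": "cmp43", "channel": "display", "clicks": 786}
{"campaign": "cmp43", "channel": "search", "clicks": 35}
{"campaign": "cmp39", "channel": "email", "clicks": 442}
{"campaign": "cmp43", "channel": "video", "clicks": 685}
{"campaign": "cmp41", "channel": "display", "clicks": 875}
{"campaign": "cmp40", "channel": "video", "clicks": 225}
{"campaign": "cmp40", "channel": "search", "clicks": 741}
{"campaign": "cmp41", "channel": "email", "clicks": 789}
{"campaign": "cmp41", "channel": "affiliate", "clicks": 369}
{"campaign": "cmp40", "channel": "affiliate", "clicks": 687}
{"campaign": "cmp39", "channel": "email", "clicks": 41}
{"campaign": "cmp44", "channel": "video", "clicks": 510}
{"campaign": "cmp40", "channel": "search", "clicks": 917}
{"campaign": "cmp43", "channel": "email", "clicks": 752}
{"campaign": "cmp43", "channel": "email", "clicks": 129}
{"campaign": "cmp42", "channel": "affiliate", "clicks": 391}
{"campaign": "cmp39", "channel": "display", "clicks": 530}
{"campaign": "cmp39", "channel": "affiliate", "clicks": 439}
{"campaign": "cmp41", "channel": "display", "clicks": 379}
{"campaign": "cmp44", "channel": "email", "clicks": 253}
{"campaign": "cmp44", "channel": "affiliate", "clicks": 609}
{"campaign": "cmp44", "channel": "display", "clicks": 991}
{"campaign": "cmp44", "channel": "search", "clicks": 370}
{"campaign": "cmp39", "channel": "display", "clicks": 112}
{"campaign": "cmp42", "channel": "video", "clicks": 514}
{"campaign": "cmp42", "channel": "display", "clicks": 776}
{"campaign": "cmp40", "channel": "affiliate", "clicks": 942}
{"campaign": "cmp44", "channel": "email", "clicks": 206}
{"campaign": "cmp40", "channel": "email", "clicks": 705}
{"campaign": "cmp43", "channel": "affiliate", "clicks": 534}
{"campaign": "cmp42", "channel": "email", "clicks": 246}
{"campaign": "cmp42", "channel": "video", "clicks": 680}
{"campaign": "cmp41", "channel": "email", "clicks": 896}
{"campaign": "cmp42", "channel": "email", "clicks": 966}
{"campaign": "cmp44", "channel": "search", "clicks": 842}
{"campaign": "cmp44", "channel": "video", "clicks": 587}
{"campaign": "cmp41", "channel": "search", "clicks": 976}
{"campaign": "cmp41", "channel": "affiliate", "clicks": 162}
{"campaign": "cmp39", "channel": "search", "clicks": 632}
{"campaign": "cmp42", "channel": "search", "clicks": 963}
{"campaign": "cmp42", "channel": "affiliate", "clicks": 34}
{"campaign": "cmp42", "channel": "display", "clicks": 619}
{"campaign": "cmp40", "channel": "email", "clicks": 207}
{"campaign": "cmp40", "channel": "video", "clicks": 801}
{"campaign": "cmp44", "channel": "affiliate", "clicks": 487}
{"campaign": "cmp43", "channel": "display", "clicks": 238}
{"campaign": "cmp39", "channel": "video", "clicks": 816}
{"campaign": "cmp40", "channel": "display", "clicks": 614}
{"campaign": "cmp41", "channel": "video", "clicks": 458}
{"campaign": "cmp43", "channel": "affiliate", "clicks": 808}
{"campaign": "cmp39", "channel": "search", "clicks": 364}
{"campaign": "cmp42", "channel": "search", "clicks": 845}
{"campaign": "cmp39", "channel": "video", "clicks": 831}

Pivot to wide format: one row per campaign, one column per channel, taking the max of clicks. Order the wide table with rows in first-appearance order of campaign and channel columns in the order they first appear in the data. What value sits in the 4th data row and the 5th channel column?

442

With rows in first-appearance order of campaign, row 4 is campaign=cmp39. channel columns in first-appearance order: search, video, display, affiliate, email; column 5 is email.
Long rows with campaign=cmp39, channel=email: max(442, 41) = 442.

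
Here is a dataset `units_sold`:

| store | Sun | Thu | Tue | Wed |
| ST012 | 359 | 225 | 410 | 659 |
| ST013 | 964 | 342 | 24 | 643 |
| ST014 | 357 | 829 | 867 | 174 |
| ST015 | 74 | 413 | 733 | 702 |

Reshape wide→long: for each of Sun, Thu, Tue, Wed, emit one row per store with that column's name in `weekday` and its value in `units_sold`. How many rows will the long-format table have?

16

4 store values × 4 melted columns = 16 rows.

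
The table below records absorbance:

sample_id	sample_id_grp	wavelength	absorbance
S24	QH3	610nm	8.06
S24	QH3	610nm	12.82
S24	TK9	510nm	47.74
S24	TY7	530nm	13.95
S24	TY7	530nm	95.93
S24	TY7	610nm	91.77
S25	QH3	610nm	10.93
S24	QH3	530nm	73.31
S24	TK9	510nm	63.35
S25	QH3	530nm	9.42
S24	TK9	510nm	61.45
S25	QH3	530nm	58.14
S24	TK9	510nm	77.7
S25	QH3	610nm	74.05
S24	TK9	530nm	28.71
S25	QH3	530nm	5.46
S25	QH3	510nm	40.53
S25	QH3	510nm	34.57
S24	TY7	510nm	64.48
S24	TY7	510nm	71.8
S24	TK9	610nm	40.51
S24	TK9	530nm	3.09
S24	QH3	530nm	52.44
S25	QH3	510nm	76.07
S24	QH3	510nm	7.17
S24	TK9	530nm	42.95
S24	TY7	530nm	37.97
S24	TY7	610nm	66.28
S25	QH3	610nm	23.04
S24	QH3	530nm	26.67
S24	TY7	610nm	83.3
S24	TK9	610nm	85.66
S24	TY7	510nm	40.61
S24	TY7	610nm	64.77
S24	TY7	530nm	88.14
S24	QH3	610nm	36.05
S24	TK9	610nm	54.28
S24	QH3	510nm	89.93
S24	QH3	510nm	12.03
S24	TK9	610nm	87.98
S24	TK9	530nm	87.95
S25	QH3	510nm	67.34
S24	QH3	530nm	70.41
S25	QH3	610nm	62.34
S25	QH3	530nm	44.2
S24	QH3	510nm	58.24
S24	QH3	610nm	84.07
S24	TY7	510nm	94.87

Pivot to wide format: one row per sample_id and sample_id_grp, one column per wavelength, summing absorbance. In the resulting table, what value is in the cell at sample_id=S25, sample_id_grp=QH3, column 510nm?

218.51

Rows with sample_id=S25, sample_id_grp=QH3 and wavelength=510nm: absorbance values are 40.53, 34.57, 76.07, 67.34.
40.53 + 34.57 + 76.07 + 67.34 = 218.51.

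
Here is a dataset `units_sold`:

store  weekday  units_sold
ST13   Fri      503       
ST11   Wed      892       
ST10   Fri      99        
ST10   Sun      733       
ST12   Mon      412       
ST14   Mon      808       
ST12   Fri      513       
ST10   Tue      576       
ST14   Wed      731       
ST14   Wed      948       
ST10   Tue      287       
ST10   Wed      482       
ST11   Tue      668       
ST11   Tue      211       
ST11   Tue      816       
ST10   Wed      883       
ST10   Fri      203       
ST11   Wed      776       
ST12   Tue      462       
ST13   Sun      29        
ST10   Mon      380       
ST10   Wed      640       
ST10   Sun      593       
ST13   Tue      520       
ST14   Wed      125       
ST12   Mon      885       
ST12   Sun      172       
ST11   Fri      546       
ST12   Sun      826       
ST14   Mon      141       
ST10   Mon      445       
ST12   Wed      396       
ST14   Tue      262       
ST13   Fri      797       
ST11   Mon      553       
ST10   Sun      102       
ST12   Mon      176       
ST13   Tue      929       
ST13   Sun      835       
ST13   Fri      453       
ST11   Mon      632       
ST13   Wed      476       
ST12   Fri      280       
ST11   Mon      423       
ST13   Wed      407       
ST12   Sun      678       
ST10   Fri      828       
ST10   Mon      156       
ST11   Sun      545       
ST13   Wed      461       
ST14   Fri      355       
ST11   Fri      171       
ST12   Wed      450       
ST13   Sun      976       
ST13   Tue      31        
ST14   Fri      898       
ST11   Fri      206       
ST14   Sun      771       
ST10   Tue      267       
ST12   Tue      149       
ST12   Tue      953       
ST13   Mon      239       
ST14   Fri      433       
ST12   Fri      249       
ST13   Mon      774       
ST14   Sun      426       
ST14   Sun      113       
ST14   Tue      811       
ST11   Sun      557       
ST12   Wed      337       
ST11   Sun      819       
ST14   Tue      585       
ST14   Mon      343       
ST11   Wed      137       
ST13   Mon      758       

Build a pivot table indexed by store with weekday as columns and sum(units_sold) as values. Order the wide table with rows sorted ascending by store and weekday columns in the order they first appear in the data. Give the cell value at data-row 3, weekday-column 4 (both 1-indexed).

With rows sorted ascending by store, row 3 is store=ST12. weekday columns in first-appearance order: Fri, Wed, Sun, Mon, Tue; column 4 is Mon.
Long rows with store=ST12, weekday=Mon: 412 + 885 + 176 = 1473.

1473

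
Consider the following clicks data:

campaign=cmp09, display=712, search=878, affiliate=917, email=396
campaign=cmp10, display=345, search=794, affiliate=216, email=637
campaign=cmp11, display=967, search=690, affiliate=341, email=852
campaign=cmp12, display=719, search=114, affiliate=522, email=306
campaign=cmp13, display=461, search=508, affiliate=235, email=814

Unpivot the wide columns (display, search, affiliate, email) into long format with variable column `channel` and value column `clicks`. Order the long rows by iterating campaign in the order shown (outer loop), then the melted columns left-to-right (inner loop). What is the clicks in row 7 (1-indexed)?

216

20 rows total (5 × 4). Row 7: index ⌊(7-1)/4⌋ = 1 into campaign → cmp10; (7-1) mod 4 = 2 into the melted columns → affiliate.
So row 7 is (cmp10, affiliate, 216); clicks = 216.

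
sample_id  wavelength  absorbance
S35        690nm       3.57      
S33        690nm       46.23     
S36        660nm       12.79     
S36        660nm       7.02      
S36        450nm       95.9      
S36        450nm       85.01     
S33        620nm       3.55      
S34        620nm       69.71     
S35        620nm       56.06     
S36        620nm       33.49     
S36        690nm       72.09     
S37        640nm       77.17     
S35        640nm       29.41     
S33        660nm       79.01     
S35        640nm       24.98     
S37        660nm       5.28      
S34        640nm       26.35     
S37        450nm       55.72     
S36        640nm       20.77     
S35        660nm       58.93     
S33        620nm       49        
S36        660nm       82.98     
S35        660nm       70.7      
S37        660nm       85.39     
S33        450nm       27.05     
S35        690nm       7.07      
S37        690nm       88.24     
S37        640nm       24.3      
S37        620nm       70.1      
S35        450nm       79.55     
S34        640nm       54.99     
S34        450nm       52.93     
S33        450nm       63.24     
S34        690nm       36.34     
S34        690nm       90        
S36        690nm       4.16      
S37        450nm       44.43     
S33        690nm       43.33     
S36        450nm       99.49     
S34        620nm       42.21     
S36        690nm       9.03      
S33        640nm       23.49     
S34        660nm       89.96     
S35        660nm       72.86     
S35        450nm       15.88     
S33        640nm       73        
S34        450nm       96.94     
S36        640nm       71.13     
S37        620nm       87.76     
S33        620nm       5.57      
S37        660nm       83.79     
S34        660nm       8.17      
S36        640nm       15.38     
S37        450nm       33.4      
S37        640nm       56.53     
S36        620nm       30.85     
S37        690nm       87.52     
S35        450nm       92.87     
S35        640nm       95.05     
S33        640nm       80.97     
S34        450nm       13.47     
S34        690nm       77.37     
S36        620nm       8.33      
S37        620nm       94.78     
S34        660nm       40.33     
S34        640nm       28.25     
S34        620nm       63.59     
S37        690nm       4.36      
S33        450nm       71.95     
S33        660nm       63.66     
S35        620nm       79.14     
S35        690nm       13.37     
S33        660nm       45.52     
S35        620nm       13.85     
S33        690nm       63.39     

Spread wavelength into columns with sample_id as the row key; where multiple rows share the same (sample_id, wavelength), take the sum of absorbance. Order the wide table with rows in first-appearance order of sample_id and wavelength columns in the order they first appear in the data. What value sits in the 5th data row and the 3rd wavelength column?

With rows in first-appearance order of sample_id, row 5 is sample_id=S37. wavelength columns in first-appearance order: 690nm, 660nm, 450nm, 620nm, 640nm; column 3 is 450nm.
Long rows with sample_id=S37, wavelength=450nm: 55.72 + 44.43 + 33.4 = 133.55.

133.55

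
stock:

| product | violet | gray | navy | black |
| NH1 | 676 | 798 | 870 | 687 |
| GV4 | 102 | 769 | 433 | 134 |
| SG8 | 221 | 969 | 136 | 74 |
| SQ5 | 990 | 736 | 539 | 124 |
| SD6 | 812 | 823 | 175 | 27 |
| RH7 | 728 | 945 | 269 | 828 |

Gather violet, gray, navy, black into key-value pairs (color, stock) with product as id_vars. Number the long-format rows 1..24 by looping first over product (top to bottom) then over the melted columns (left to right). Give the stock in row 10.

969

24 rows total (6 × 4). Row 10: index ⌊(10-1)/4⌋ = 2 into product → SG8; (10-1) mod 4 = 1 into the melted columns → gray.
So row 10 is (SG8, gray, 969); stock = 969.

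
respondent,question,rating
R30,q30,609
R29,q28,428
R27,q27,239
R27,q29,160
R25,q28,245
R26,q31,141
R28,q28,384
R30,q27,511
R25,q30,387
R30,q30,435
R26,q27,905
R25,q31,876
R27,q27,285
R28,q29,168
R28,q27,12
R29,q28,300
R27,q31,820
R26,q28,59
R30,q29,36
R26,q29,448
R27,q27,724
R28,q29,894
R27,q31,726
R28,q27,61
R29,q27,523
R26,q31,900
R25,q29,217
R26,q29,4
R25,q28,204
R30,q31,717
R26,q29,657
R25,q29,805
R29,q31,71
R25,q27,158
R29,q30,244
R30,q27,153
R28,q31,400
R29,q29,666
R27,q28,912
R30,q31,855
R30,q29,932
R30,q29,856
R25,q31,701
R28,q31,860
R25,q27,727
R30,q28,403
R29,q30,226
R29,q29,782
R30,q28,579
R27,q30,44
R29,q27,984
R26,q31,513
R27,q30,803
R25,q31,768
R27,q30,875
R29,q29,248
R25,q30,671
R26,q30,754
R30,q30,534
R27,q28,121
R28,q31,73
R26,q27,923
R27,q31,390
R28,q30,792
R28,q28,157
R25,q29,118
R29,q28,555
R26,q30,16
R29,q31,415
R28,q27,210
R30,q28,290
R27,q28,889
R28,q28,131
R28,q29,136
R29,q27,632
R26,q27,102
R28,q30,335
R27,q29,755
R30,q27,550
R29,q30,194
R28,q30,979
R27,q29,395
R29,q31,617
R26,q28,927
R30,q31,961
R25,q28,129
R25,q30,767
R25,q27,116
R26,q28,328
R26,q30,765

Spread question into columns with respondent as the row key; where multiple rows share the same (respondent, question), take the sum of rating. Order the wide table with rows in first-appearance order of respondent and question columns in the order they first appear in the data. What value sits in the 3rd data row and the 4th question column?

1310

With rows in first-appearance order of respondent, row 3 is respondent=R27. question columns in first-appearance order: q30, q28, q27, q29, q31; column 4 is q29.
Long rows with respondent=R27, question=q29: 160 + 755 + 395 = 1310.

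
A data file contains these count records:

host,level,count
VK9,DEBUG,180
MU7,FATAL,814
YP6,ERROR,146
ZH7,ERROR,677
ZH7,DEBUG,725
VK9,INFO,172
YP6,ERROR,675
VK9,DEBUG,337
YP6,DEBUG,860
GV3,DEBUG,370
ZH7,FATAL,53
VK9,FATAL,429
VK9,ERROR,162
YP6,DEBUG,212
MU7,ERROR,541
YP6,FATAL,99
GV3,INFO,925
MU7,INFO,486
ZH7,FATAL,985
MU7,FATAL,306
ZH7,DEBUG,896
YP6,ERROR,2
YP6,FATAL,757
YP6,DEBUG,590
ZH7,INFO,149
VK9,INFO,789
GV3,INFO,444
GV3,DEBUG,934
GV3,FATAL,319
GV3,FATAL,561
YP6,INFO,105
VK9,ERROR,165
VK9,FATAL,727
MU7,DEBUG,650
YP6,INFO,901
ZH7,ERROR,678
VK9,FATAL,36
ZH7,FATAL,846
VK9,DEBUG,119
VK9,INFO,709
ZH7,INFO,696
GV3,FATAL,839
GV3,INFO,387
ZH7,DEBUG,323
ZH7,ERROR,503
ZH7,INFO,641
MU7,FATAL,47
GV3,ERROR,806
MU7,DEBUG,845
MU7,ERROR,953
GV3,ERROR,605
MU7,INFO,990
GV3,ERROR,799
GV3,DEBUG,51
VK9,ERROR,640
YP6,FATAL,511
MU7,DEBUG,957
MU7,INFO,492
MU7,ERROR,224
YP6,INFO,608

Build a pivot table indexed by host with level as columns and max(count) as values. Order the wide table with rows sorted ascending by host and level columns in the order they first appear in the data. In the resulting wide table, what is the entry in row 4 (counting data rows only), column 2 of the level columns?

757

With rows sorted ascending by host, row 4 is host=YP6. level columns in first-appearance order: DEBUG, FATAL, ERROR, INFO; column 2 is FATAL.
Long rows with host=YP6, level=FATAL: max(99, 757, 511) = 757.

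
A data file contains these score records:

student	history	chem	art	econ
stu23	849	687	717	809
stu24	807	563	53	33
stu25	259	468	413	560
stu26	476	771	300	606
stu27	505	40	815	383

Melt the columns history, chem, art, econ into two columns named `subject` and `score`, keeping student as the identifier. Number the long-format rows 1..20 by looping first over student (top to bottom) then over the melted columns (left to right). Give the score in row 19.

20 rows total (5 × 4). Row 19: index ⌊(19-1)/4⌋ = 4 into student → stu27; (19-1) mod 4 = 2 into the melted columns → art.
So row 19 is (stu27, art, 815); score = 815.

815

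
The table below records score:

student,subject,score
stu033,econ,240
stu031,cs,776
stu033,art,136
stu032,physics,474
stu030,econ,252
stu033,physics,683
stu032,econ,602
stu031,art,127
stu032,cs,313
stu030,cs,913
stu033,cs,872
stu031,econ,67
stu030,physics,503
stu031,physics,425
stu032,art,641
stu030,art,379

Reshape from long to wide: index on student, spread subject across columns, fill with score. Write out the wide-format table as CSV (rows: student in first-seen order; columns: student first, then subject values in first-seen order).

student,econ,cs,art,physics
stu033,240,872,136,683
stu031,67,776,127,425
stu032,602,313,641,474
stu030,252,913,379,503

Columns: student plus the 4 distinct subject values (econ, cs, art, physics).
For example, row stu033 column econ takes score=240 from the long row (stu033, econ).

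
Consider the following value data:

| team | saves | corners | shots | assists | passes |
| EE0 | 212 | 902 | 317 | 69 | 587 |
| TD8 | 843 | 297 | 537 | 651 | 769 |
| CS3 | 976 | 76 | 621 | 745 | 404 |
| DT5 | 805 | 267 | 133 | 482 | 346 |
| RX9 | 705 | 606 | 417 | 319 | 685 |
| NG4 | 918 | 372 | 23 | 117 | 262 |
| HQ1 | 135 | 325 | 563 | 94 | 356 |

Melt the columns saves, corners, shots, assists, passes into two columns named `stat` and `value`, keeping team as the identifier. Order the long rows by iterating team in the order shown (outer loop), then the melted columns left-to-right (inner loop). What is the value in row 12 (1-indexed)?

35 rows total (7 × 5). Row 12: index ⌊(12-1)/5⌋ = 2 into team → CS3; (12-1) mod 5 = 1 into the melted columns → corners.
So row 12 is (CS3, corners, 76); value = 76.

76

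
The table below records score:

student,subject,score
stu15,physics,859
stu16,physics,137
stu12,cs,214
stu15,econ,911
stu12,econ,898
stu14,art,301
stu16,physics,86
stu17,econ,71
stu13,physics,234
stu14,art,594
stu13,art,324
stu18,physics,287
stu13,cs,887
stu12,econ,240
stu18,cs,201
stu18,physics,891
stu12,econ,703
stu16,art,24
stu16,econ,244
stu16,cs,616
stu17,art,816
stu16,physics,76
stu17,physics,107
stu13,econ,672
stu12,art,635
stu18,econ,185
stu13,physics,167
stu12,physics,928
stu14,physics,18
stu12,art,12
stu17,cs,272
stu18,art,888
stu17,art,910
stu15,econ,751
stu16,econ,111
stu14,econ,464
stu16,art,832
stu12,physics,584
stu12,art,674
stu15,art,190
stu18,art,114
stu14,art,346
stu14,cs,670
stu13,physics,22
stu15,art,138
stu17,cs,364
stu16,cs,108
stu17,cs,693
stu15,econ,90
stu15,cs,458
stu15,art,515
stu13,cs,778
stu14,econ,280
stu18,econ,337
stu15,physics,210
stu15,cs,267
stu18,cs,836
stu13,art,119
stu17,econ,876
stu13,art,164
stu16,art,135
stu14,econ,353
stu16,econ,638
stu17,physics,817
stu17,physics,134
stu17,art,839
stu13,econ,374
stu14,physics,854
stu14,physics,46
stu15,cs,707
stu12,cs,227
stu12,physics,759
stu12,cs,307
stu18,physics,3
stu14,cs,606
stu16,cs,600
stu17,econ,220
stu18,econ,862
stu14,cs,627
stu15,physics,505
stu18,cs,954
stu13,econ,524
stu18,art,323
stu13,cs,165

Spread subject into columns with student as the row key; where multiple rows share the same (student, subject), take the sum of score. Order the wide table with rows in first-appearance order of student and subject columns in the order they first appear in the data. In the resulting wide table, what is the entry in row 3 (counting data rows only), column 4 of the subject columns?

1321

With rows in first-appearance order of student, row 3 is student=stu12. subject columns in first-appearance order: physics, cs, econ, art; column 4 is art.
Long rows with student=stu12, subject=art: 635 + 12 + 674 = 1321.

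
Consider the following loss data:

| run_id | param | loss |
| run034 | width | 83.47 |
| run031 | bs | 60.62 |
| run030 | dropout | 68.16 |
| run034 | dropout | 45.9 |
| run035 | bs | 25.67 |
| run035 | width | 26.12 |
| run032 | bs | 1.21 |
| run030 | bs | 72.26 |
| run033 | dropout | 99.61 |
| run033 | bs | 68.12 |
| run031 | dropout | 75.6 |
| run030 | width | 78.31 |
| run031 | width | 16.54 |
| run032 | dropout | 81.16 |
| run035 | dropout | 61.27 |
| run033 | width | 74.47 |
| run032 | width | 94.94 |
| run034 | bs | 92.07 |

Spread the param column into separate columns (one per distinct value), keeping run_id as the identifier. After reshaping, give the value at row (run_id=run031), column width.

Wide layout: rows indexed by run_id, columns are the 3 distinct param values (width, bs, dropout).
Cell (run_id=run031, param=width) draws from the long row where run_id=run031 and param=width, which has loss=16.54.

16.54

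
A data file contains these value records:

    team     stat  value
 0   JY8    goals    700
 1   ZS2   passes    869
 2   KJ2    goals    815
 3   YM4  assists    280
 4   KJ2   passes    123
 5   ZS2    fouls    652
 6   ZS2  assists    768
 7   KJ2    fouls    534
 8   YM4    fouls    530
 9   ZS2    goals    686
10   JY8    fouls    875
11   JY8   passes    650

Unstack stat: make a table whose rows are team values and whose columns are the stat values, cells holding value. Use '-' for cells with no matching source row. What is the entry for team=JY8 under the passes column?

650

The long row with team=JY8, stat=passes has value=650.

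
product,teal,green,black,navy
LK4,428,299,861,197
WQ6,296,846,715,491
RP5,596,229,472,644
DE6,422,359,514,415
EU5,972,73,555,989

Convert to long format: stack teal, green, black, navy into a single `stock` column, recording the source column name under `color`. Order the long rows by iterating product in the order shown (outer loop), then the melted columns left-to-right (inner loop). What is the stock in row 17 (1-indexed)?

20 rows total (5 × 4). Row 17: index ⌊(17-1)/4⌋ = 4 into product → EU5; (17-1) mod 4 = 0 into the melted columns → teal.
So row 17 is (EU5, teal, 972); stock = 972.

972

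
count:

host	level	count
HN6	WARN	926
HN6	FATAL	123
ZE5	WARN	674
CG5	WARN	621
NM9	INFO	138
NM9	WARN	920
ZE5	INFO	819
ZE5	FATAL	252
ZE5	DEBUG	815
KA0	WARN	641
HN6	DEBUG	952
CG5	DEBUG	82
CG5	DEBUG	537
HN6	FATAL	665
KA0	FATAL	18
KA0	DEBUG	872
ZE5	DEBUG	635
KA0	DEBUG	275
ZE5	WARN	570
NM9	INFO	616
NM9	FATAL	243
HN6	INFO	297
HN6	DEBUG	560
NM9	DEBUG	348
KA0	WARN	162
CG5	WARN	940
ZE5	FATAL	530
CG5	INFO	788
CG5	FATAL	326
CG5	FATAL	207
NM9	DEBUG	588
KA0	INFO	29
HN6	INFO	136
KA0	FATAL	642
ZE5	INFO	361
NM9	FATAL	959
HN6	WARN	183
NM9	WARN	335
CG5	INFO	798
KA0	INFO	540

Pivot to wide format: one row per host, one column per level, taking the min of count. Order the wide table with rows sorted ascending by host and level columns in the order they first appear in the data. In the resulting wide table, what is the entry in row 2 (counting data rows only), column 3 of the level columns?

136

With rows sorted ascending by host, row 2 is host=HN6. level columns in first-appearance order: WARN, FATAL, INFO, DEBUG; column 3 is INFO.
Long rows with host=HN6, level=INFO: min(297, 136) = 136.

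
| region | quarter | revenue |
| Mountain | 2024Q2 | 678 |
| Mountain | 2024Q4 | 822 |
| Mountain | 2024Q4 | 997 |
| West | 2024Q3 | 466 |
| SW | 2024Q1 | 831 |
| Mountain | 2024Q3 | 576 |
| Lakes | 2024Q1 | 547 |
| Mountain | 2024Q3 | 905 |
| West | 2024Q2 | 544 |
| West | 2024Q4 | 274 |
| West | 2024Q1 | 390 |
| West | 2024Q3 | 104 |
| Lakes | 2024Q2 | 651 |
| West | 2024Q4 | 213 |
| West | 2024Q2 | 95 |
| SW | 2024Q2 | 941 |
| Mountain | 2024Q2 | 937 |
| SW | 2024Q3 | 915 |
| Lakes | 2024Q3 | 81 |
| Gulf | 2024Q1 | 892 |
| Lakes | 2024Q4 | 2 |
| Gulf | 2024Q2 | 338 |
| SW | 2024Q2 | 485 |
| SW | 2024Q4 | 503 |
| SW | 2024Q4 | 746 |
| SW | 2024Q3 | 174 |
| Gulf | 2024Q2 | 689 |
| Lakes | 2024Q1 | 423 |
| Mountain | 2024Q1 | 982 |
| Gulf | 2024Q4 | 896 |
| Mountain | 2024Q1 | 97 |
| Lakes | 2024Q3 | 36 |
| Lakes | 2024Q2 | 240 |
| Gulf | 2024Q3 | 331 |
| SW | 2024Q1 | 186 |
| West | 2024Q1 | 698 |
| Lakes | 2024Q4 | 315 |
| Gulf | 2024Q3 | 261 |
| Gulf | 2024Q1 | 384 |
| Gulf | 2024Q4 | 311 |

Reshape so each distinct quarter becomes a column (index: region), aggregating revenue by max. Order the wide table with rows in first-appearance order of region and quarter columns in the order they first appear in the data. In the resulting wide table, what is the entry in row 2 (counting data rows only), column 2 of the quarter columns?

274

With rows in first-appearance order of region, row 2 is region=West. quarter columns in first-appearance order: 2024Q2, 2024Q4, 2024Q3, 2024Q1; column 2 is 2024Q4.
Long rows with region=West, quarter=2024Q4: max(274, 213) = 274.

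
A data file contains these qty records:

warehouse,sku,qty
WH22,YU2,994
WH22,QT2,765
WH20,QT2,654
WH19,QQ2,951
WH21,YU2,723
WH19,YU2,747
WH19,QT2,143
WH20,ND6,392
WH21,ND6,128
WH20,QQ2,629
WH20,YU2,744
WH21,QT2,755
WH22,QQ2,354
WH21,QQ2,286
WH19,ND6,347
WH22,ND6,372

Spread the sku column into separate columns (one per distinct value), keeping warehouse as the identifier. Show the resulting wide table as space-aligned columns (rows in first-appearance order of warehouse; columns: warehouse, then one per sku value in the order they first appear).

Columns: warehouse plus the 4 distinct sku values (YU2, QT2, QQ2, ND6).
For example, row WH22 column YU2 takes qty=994 from the long row (WH22, YU2).

warehouse  YU2  QT2  QQ2  ND6
WH22       994  765  354  372
WH20       744  654  629  392
WH19       747  143  951  347
WH21       723  755  286  128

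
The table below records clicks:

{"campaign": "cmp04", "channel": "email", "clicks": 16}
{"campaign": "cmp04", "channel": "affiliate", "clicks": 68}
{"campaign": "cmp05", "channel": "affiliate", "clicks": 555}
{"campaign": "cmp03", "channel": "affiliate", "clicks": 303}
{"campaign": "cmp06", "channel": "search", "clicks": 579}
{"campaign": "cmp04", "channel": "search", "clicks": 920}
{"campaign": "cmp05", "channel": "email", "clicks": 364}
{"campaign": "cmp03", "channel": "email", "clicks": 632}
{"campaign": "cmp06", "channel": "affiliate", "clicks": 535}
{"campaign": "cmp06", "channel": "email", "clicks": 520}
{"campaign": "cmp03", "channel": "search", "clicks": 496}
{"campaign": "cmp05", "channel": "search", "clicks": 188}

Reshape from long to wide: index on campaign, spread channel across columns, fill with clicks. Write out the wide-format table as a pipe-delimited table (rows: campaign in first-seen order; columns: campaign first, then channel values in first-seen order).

Columns: campaign plus the 3 distinct channel values (email, affiliate, search).
For example, row cmp04 column email takes clicks=16 from the long row (cmp04, email).

| campaign | email | affiliate | search |
| cmp04 | 16 | 68 | 920 |
| cmp05 | 364 | 555 | 188 |
| cmp03 | 632 | 303 | 496 |
| cmp06 | 520 | 535 | 579 |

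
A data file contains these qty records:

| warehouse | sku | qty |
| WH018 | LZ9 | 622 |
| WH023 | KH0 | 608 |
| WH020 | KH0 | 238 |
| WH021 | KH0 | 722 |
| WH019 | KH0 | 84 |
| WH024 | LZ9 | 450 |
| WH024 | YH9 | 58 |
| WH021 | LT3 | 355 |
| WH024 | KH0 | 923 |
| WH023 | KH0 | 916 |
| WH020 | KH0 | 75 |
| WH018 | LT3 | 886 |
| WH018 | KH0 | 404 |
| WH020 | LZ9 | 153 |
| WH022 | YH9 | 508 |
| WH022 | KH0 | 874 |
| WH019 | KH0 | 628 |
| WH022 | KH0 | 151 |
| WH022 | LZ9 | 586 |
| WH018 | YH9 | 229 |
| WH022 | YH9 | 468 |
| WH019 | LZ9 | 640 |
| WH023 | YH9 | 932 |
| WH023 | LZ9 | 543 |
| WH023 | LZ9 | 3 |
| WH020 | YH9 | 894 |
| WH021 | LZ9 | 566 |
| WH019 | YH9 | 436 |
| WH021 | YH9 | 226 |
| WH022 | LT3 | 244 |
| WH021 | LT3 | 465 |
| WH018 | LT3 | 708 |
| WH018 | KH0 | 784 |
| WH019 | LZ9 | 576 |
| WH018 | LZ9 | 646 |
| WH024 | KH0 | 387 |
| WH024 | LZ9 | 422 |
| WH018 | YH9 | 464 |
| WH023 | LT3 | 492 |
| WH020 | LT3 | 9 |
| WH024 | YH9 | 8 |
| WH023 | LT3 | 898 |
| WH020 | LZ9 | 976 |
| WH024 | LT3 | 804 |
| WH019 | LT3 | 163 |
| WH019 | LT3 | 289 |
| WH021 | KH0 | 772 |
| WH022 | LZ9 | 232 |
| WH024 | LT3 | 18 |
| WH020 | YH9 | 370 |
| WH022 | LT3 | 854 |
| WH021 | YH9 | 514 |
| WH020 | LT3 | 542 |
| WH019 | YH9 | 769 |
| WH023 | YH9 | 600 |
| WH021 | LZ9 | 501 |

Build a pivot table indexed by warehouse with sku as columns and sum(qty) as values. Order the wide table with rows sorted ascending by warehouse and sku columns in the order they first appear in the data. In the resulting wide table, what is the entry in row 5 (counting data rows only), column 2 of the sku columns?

1025

With rows sorted ascending by warehouse, row 5 is warehouse=WH022. sku columns in first-appearance order: LZ9, KH0, YH9, LT3; column 2 is KH0.
Long rows with warehouse=WH022, sku=KH0: 874 + 151 = 1025.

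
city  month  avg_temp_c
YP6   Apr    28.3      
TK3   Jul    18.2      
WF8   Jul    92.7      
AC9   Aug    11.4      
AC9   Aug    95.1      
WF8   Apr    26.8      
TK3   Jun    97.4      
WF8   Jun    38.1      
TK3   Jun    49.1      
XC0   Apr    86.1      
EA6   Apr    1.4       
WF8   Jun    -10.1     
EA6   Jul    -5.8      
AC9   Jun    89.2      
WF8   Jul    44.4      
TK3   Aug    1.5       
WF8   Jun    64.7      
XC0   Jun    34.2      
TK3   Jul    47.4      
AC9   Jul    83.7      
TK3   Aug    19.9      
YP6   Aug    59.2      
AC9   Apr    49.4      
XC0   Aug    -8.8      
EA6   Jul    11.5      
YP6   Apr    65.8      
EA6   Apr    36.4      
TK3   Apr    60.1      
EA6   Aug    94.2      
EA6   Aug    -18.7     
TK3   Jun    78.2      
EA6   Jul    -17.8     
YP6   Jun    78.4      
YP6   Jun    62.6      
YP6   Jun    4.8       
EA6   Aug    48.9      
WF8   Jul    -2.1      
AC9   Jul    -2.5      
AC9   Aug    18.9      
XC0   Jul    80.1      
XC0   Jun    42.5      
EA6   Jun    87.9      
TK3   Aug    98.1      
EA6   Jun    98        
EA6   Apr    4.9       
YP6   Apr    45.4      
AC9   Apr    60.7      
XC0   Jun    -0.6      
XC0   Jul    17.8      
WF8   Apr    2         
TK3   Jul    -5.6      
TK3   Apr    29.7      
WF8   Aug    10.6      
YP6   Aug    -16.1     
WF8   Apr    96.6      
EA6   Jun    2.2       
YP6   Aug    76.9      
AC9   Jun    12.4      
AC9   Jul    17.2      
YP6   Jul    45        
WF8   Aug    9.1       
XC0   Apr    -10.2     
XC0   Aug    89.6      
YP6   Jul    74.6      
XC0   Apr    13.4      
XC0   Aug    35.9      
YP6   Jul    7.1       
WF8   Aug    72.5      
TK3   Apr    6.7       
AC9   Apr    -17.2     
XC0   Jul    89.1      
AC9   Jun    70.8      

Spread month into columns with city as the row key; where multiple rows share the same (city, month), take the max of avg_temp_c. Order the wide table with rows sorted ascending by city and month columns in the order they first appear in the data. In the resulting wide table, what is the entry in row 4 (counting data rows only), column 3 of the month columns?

72.5

With rows sorted ascending by city, row 4 is city=WF8. month columns in first-appearance order: Apr, Jul, Aug, Jun; column 3 is Aug.
Long rows with city=WF8, month=Aug: max(10.6, 9.1, 72.5) = 72.5.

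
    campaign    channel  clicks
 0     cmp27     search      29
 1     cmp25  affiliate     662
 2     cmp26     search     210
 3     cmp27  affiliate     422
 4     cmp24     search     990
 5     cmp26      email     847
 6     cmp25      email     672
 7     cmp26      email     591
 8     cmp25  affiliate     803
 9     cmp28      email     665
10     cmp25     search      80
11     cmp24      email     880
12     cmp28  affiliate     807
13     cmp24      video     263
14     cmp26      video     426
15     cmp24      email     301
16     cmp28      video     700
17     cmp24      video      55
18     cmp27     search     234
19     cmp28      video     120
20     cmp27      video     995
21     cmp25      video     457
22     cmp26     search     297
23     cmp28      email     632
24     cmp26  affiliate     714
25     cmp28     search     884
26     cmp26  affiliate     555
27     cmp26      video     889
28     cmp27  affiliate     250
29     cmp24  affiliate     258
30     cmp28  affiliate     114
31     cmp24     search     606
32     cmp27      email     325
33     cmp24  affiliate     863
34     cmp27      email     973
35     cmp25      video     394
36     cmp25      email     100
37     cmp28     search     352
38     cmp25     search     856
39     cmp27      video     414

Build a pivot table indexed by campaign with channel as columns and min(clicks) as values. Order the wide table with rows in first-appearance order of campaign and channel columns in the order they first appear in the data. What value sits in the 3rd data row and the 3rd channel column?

591

With rows in first-appearance order of campaign, row 3 is campaign=cmp26. channel columns in first-appearance order: search, affiliate, email, video; column 3 is email.
Long rows with campaign=cmp26, channel=email: min(847, 591) = 591.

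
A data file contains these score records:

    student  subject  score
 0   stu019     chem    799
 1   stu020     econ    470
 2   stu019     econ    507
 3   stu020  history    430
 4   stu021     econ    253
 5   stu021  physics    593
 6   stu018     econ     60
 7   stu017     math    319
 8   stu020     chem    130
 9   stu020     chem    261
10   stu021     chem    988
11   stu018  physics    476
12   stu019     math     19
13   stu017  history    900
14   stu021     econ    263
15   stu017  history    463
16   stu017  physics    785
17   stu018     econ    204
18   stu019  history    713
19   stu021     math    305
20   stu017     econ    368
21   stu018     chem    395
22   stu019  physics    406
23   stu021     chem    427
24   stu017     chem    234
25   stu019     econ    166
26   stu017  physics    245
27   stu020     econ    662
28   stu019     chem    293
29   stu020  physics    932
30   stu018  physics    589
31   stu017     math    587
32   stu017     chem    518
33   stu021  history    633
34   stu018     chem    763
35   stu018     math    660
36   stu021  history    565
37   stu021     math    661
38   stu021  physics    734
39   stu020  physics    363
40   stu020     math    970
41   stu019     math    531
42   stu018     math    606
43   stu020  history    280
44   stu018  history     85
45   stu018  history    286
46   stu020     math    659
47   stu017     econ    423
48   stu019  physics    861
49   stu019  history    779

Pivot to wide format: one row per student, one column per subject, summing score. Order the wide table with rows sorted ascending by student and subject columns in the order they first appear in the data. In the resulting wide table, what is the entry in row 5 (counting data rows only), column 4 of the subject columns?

With rows sorted ascending by student, row 5 is student=stu021. subject columns in first-appearance order: chem, econ, history, physics, math; column 4 is physics.
Long rows with student=stu021, subject=physics: 593 + 734 = 1327.

1327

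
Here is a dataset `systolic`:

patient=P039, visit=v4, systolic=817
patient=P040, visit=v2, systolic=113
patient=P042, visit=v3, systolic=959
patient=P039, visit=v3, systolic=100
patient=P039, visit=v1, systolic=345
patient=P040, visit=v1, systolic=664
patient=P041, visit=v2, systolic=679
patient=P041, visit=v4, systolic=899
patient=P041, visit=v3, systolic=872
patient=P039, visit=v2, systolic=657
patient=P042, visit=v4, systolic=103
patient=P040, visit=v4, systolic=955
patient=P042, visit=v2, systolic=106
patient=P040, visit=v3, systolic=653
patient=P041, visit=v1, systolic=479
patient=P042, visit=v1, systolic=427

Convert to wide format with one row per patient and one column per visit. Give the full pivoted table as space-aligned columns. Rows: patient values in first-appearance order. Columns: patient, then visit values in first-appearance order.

patient  v4   v2   v3   v1 
P039     817  657  100  345
P040     955  113  653  664
P042     103  106  959  427
P041     899  679  872  479

Columns: patient plus the 4 distinct visit values (v4, v2, v3, v1).
For example, row P039 column v4 takes systolic=817 from the long row (P039, v4).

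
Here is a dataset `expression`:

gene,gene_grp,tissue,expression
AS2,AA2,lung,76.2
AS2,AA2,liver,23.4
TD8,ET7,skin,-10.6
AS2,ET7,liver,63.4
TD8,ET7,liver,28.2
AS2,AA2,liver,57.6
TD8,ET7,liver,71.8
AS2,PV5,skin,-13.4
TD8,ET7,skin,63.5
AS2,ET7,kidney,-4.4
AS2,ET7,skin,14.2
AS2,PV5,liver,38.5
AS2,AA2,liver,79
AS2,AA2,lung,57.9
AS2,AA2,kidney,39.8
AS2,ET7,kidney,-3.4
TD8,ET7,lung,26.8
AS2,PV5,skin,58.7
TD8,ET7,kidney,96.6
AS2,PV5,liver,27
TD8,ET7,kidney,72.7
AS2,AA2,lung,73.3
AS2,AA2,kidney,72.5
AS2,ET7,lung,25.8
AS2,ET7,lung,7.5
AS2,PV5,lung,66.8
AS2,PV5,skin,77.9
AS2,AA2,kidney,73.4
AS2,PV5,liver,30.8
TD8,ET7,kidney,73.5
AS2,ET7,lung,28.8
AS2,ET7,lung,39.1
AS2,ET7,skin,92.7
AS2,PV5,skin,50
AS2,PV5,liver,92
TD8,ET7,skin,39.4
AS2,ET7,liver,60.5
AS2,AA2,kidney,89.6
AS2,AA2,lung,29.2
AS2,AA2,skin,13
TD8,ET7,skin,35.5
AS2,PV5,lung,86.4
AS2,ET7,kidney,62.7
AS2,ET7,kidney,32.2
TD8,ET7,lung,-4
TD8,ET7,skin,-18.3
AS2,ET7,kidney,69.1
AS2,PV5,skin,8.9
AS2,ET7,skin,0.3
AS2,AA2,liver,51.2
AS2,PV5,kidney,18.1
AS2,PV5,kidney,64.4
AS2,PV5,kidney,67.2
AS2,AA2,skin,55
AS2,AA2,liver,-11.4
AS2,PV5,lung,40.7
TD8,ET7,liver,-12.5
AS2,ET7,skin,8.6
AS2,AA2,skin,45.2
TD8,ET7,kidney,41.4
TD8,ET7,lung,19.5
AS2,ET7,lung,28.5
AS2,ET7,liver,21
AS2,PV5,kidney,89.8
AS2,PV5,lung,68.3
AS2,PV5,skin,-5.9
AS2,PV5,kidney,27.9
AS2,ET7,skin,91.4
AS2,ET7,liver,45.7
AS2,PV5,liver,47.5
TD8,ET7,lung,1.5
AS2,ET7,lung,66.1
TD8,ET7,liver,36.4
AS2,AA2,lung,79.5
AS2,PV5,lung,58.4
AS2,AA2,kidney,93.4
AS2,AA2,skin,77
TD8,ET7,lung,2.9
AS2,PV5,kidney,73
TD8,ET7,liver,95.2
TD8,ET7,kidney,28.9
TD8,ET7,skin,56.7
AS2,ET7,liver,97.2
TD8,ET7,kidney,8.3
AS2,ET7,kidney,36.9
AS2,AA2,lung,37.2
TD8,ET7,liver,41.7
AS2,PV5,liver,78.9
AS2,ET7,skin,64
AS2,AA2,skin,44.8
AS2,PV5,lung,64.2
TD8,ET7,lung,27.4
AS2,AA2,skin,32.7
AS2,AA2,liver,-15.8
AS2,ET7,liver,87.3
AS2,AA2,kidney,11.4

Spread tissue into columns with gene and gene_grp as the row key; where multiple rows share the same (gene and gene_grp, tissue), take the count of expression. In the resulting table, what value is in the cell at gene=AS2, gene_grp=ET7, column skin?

6

Rows with gene=AS2, gene_grp=ET7 and tissue=skin: expression values are 14.2, 92.7, 0.3, 8.6, 91.4, 64.
6 rows match — count = 6.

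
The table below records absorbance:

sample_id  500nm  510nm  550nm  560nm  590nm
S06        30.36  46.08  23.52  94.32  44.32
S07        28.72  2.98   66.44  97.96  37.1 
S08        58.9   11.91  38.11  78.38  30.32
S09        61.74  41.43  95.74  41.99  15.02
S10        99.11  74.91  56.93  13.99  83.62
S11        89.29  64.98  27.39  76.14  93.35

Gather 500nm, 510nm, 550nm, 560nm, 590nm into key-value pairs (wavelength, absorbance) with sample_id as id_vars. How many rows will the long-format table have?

30

6 sample_id values × 5 melted columns = 30 rows.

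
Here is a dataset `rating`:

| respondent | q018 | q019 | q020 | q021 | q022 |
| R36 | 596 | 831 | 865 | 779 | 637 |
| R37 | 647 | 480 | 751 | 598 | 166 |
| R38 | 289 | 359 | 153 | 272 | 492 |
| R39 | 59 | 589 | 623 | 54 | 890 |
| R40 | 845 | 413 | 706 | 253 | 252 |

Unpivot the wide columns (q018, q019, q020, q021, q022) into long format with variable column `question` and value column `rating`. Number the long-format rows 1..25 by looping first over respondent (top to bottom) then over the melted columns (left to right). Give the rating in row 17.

25 rows total (5 × 5). Row 17: index ⌊(17-1)/5⌋ = 3 into respondent → R39; (17-1) mod 5 = 1 into the melted columns → q019.
So row 17 is (R39, q019, 589); rating = 589.

589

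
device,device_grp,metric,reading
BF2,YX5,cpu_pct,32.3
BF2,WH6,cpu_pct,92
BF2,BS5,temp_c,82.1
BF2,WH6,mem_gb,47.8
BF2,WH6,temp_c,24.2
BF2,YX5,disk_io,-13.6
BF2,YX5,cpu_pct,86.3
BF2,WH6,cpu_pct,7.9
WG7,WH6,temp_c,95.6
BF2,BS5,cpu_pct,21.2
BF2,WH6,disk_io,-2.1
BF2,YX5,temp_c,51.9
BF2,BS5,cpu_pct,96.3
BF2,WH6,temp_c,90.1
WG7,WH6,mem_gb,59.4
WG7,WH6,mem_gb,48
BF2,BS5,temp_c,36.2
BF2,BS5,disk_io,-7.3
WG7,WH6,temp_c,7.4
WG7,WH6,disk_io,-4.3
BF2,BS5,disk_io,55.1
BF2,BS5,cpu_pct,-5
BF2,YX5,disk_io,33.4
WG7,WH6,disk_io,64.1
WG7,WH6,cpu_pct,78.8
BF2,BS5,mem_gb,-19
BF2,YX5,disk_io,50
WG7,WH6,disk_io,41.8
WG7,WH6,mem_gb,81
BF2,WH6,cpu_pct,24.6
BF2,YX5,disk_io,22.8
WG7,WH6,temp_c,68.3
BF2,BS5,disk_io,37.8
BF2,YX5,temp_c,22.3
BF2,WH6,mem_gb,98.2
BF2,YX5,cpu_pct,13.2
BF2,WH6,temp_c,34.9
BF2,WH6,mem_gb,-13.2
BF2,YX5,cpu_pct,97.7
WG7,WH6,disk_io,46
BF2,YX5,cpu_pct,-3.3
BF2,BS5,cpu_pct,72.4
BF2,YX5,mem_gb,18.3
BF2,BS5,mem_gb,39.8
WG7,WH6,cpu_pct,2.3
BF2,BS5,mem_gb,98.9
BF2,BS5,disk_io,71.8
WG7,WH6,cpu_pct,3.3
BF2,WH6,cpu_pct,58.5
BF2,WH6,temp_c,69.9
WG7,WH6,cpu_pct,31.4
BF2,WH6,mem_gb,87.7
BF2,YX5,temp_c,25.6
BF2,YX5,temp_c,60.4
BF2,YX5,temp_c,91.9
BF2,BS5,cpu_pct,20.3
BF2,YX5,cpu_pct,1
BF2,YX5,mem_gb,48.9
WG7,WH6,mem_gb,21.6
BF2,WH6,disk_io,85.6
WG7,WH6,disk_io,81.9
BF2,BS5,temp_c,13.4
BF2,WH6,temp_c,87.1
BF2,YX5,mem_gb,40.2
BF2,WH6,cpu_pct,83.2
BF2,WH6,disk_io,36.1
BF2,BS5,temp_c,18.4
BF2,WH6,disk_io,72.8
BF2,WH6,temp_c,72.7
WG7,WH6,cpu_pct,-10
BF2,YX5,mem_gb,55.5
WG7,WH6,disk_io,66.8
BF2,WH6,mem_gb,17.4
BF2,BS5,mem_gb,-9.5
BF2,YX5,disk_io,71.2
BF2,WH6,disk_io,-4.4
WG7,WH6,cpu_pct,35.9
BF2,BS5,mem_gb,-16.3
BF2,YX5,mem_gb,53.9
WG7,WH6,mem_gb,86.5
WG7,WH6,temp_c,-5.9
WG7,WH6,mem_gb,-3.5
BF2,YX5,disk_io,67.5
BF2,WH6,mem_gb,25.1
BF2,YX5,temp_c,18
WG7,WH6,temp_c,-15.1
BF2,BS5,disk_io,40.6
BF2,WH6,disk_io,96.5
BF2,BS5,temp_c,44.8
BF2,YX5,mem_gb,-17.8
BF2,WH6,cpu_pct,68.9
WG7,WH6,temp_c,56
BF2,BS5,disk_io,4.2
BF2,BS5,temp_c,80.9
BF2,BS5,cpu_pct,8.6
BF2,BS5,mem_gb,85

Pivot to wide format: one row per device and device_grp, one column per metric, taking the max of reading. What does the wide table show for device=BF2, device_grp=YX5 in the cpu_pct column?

Rows with device=BF2, device_grp=YX5 and metric=cpu_pct: reading values are 32.3, 86.3, 13.2, 97.7, -3.3, 1.
max(32.3, 86.3, 13.2, 97.7, -3.3, 1) = 97.7.

97.7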